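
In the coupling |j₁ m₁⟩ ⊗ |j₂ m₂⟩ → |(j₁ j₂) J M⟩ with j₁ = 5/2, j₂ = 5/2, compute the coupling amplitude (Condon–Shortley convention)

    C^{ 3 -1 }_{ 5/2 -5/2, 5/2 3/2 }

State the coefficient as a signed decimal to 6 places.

j₁+j₂−J=2  J+j₁−j₂=3  J−j₁+j₂=3  j₁+j₂+J+1=9
(j₁±m₁, j₂±m₂, J±M) = (0,5,4,1,2,4)
P² = 192
sum k=2..2:
  [2] +1/24 = 1/24
S = 1/24
C² = P²·S² = 1/3 ; C = +0.577350

+0.577350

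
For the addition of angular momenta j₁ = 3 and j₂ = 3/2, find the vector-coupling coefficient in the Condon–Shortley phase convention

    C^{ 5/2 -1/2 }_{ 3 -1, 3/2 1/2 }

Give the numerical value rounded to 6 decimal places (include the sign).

√[6·2!4!1!/8! · 2!4!2!1!2!3!] = √(288/35)
  +(−1)^1/∏(1,1,3,1,1,0)! = -1/6  (running -1/6)
  +(−1)^2/∏(2,0,2,0,2,1)! = 1/8  (running -1/24)
⟨..|..⟩ = √(288/35)·(-1/24) = -0.119523

−√(1/70) ≈ -0.119523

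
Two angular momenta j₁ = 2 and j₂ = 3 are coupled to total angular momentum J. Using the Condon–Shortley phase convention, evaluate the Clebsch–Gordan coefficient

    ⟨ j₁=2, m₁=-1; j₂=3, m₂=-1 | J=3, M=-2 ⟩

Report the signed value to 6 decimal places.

j₁+j₂−J=2  J+j₁−j₂=2  J−j₁+j₂=4  j₁+j₂+J+1=9
(j₁±m₁, j₂±m₂, J±M) = (1,3,2,4,1,5)
P² = 64
sum k=1..2:
  [1] −1/12 = -1/12
  [2] +1/48 = 1/48
S = -1/16
C² = P²·S² = 1/4 ; C = -0.500000

−√(1/4) = -0.500000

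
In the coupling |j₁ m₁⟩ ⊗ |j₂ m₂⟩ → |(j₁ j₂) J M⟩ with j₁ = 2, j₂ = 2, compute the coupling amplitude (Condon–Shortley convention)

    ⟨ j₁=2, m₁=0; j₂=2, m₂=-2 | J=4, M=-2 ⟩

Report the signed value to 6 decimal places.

triangle: 0!×4!×4!/9! = 576/362880
(j±m)!: 2!×2!×0!×4!×2!×6! = 138240
prefactor² = (2J+1)×Δ×N² = 13824/7
  k=0: +1/(0!×0!×2!×0!×2!×4!) = 1/96
Σ = 1/96  ⇒  CG² = 13824/7×1/96² = 3/14
CG = +√(3/14) = +0.462910

+0.462910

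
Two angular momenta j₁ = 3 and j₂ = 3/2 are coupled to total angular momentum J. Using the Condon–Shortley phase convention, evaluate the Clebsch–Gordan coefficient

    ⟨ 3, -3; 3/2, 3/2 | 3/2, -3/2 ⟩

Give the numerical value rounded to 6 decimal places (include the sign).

triangle: 3!×3!×0!/7! = 36/5040
(j±m)!: 0!×6!×3!×0!×0!×3! = 25920
prefactor² = (2J+1)×Δ×N² = 5184/7
  k=3: −1/(3!×0!×3!×0!×0!×0!) = -1/36
Σ = -1/36  ⇒  CG² = 5184/7×(-1/36)² = 4/7
CG = −√(4/7) = -0.755929

-0.755929  (= −√(4/7))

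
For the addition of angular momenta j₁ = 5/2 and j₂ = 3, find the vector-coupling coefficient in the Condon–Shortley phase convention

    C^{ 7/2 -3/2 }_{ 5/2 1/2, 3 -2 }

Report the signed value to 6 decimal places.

+0.308607  (= +√(2/21))

j₁+j₂−J=2  J+j₁−j₂=3  J−j₁+j₂=4  j₁+j₂+J+1=10
(j₁±m₁, j₂±m₂, J±M) = (3,2,1,5,2,5)
P² = 1536/7
sum k=0..1:
  [0] +1/24 = 1/24
  [1] −1/48 = -1/48
S = 1/48
C² = P²·S² = 2/21 ; C = +0.308607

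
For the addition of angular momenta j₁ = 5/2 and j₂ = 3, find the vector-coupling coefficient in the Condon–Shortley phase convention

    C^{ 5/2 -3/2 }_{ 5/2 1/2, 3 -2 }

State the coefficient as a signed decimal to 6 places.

-0.267261  (= −√(1/14))

√[6·3!2!3!/9! · 3!2!1!5!1!4!] = √(288/7)
  +(−1)^0/∏(0,3,2,1,0,2)! = 1/24  (running 1/24)
  +(−1)^1/∏(1,2,1,0,1,3)! = -1/12  (running -1/24)
⟨..|..⟩ = √(288/7)·(-1/24) = -0.267261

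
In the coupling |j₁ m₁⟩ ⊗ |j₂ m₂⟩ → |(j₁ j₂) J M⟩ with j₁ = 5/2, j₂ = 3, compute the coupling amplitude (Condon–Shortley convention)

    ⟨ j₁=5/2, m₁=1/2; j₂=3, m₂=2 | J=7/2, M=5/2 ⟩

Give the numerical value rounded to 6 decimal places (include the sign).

-0.178174  (= −√(2/63))

√[8·2!3!4!/10! · 3!2!5!1!6!1!] = √(4608/7)
  +(−1)^1/∏(1,1,1,4,2,0)! = -1/48  (running -1/48)
  +(−1)^2/∏(2,0,0,3,3,1)! = 1/72  (running -1/144)
⟨..|..⟩ = √(4608/7)·(-1/144) = -0.178174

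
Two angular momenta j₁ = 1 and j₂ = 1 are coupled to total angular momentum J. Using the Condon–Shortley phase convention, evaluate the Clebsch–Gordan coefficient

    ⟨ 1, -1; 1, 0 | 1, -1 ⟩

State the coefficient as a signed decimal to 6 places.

triangle: 1!·1!·1!/4! = 1/24
(j±m)!: 0!·2!·1!·1!·0!·2! = 4
prefactor² = (2J+1)·Δ·N² = 1/2
  k=1: −1/(1!·0!·1!·0!·0!·1!) = -1
Σ = -1  ⇒  CG² = 1/2·(-1)² = 1/2
CG = −√(1/2) = -0.707107

−√(1/2) = -0.707107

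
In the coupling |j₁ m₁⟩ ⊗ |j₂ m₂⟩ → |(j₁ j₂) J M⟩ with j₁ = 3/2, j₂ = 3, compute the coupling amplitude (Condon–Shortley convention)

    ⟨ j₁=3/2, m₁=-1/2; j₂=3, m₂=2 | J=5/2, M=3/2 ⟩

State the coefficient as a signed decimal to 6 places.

√[6·2!1!4!/8! · 1!2!5!1!4!1!] = √(288/7)
  +(−1)^1/∏(1,1,1,4,0,0)! = -1/24  (running -1/24)
  +(−1)^2/∏(2,0,0,3,1,1)! = 1/12  (running 1/24)
⟨..|..⟩ = √(288/7)·(1/24) = +0.267261

+0.267261  (= +√(1/14))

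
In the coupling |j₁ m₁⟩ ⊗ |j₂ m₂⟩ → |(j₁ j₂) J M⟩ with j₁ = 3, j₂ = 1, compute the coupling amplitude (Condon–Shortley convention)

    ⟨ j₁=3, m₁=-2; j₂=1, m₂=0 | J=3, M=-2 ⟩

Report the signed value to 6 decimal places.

j₁+j₂−J=1  J+j₁−j₂=5  J−j₁+j₂=1  j₁+j₂+J+1=8
(j₁±m₁, j₂±m₂, J±M) = (1,5,1,1,1,5)
P² = 300
sum k=0..1:
  [0] +1/120 = 1/120
  [1] −1/24 = -1/24
S = -1/30
C² = P²·S² = 1/3 ; C = -0.577350

-0.577350  (= −√(1/3))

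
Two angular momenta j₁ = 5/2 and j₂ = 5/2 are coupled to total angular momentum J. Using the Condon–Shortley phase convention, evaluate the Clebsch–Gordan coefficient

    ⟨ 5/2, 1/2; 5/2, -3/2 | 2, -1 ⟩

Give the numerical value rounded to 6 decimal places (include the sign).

−√(1/7) = -0.377964

triangle: 3!*2!*2!/8! = 24/40320
(j±m)!: 3!*2!*1!*4!*1!*3! = 1728
prefactor² = (2J+1)*Δ*N² = 36/7
  k=0: +1/(0!*3!*2!*1!*0!*1!) = 1/12
  k=1: −1/(1!*2!*1!*0!*1!*2!) = -1/4
Σ = -1/6  ⇒  CG² = 36/7*(-1/6)² = 1/7
CG = −√(1/7) = -0.377964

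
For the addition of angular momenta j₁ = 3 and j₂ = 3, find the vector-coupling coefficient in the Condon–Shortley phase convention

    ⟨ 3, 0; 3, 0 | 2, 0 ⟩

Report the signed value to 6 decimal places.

√[5·4!2!2!/9! · 3!3!3!3!2!2!] = √(48/7)
  +(−1)^1/∏(1,3,2,2,0,0)! = -1/24  (running -1/24)
  +(−1)^2/∏(2,2,1,1,1,1)! = 1/4  (running 5/24)
  +(−1)^3/∏(3,1,0,0,2,2)! = -1/24  (running 1/6)
⟨..|..⟩ = √(48/7)·(1/6) = +0.436436

+0.436436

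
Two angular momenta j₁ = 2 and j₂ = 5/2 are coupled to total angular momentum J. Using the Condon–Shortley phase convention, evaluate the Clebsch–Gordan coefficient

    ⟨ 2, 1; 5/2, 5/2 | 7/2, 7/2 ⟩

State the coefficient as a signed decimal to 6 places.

−√(5/9) ≈ -0.745356

√[8·1!3!4!/9! · 3!1!5!0!7!0!] = √(11520)
  +(−1)^1/∏(1,0,0,4,3,0)! = -1/144  (running -1/144)
⟨..|..⟩ = √(11520)·(-1/144) = -0.745356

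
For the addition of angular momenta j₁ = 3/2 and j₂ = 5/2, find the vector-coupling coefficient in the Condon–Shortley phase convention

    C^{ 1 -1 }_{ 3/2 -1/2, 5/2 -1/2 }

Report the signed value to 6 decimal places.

j₁+j₂−J=3  J+j₁−j₂=0  J−j₁+j₂=2  j₁+j₂+J+1=6
(j₁±m₁, j₂±m₂, J±M) = (1,2,2,3,0,2)
P² = 12/5
sum k=2..2:
  [2] +1/4 = 1/4
S = 1/4
C² = P²·S² = 3/20 ; C = +0.387298

+0.387298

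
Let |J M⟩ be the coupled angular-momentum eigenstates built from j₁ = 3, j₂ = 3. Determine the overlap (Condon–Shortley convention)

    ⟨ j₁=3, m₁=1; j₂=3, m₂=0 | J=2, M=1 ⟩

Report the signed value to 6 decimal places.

j₁+j₂−J=4  J+j₁−j₂=2  J−j₁+j₂=2  j₁+j₂+J+1=9
(j₁±m₁, j₂±m₂, J±M) = (4,2,3,3,3,1)
P² = 96/7
sum k=1..2:
  [1] −1/12 = -1/12
  [2] +1/8 = 1/8
S = 1/24
C² = P²·S² = 1/42 ; C = +0.154303

+0.154303  (= +√(1/42))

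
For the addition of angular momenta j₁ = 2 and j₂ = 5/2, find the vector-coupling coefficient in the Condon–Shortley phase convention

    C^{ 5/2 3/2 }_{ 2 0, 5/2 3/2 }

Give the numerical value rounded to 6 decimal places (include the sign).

−√(1/70) = -0.119523

j₁+j₂−J=2  J+j₁−j₂=2  J−j₁+j₂=3  j₁+j₂+J+1=8
(j₁±m₁, j₂±m₂, J±M) = (2,2,4,1,4,1)
P² = 288/35
sum k=1..2:
  [1] −1/6 = -1/6
  [2] +1/8 = 1/8
S = -1/24
C² = P²·S² = 1/70 ; C = -0.119523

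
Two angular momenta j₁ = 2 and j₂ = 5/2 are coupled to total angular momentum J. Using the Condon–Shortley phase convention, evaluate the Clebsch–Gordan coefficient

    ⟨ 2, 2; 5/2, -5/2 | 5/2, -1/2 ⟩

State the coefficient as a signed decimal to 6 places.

+0.462910

triangle: 2!×2!×3!/8! = 24/40320
(j±m)!: 4!×0!×0!×5!×2!×3! = 34560
prefactor² = (2J+1)×Δ×N² = 864/7
  k=0: +1/(0!×2!×0!×0!×2!×3!) = 1/24
Σ = 1/24  ⇒  CG² = 864/7×1/24² = 3/14
CG = +√(3/14) = +0.462910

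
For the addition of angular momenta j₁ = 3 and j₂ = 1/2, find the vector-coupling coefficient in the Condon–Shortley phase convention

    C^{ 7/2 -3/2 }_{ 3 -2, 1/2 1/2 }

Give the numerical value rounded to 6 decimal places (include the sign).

+√(2/7) = +0.534522

triangle: 0!*6!*1!/8! = 720/40320
(j±m)!: 1!*5!*1!*0!*2!*5! = 28800
prefactor² = (2J+1)*Δ*N² = 28800/7
  k=0: +1/(0!*0!*5!*1!*1!*0!) = 1/120
Σ = 1/120  ⇒  CG² = 28800/7*1/120² = 2/7
CG = +√(2/7) = +0.534522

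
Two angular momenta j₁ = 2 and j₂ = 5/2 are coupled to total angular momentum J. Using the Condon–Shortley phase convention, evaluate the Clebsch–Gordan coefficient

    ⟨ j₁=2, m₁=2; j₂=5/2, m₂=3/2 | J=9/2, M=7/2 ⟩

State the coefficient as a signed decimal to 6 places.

triangle: 0!*4!*5!/10! = 2880/3628800
(j±m)!: 4!*0!*4!*1!*8!*1! = 23224320
prefactor² = (2J+1)*Δ*N² = 184320
  k=0: +1/(0!*0!*0!*4!*4!*1!) = 1/576
Σ = 1/576  ⇒  CG² = 184320*1/576² = 5/9
CG = +√(5/9) = +0.745356

+√(5/9) ≈ +0.745356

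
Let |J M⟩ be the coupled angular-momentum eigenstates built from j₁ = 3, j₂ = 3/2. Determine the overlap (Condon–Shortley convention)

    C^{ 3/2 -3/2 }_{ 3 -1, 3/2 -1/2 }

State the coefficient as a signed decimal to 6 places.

triangle: 3!·3!·0!/7! = 36/5040
(j±m)!: 2!·4!·1!·2!·0!·3! = 576
prefactor² = (2J+1)·Δ·N² = 576/35
  k=1: −1/(1!·2!·3!·0!·0!·0!) = -1/12
Σ = -1/12  ⇒  CG² = 576/35·(-1/12)² = 4/35
CG = −√(4/35) = -0.338062

−√(4/35) ≈ -0.338062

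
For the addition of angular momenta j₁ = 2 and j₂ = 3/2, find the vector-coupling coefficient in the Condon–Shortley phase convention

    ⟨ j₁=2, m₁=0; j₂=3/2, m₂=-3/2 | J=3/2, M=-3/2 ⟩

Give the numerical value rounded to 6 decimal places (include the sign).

triangle: 2!×2!×1!/6! = 4/720
(j±m)!: 2!×2!×0!×3!×0!×3! = 144
prefactor² = (2J+1)×Δ×N² = 16/5
  k=0: +1/(0!×2!×2!×0!×0!×1!) = 1/4
Σ = 1/4  ⇒  CG² = 16/5×1/4² = 1/5
CG = +√(1/5) = +0.447214

+0.447214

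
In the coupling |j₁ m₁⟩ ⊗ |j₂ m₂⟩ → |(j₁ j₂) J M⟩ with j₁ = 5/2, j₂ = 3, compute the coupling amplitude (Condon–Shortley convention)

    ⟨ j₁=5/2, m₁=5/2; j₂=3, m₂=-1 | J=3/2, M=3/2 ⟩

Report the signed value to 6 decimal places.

+0.267261

triangle: 4!*1!*2!/8! = 48/40320
(j±m)!: 5!*0!*2!*4!*3!*0! = 34560
prefactor² = (2J+1)*Δ*N² = 1152/7
  k=0: +1/(0!*4!*0!*2!*1!*0!) = 1/48
Σ = 1/48  ⇒  CG² = 1152/7*1/48² = 1/14
CG = +√(1/14) = +0.267261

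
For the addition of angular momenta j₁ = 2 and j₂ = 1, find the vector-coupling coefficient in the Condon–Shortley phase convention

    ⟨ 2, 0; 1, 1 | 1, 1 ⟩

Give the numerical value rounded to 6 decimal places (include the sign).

√[3·2!2!0!/5! · 2!2!2!0!2!0!] = √(8/5)
  +(−1)^2/∏(2,0,0,0,2,0)! = 1/4  (running 1/4)
⟨..|..⟩ = √(8/5)·(1/4) = +0.316228

+0.316228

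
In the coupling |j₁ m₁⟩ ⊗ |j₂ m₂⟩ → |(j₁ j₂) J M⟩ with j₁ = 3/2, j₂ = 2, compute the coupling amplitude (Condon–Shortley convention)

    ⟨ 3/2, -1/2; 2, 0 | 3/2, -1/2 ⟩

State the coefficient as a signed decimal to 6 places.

√[4·2!1!2!/6! · 1!2!2!2!1!2!] = √(16/45)
  +(−1)^1/∏(1,1,1,1,0,1)! = -1  (running -1)
  +(−1)^2/∏(2,0,0,0,1,2)! = 1/4  (running -3/4)
⟨..|..⟩ = √(16/45)·(-3/4) = -0.447214

−√(1/5) ≈ -0.447214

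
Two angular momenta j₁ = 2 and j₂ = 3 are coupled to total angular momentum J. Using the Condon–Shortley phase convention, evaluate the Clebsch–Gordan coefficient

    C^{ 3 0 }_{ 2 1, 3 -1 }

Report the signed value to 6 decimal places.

triangle: 2!·2!·4!/9! = 96/362880
(j±m)!: 3!·1!·2!·4!·3!·3! = 10368
prefactor² = (2J+1)·Δ·N² = 96/5
  k=0: +1/(0!·2!·1!·2!·1!·2!) = 1/8
  k=1: −1/(1!·1!·0!·1!·2!·3!) = -1/12
Σ = 1/24  ⇒  CG² = 96/5·1/24² = 1/30
CG = +√(1/30) = +0.182574

+0.182574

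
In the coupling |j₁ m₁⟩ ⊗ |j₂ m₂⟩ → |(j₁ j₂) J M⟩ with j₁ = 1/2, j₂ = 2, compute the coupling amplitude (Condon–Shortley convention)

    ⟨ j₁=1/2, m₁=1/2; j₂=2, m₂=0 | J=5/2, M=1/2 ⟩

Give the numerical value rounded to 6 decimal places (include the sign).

+√(3/5) = +0.774597

j₁+j₂−J=0  J+j₁−j₂=1  J−j₁+j₂=4  j₁+j₂+J+1=6
(j₁±m₁, j₂±m₂, J±M) = (1,0,2,2,3,2)
P² = 48/5
sum k=0..0:
  [0] +1/4 = 1/4
S = 1/4
C² = P²·S² = 3/5 ; C = +0.774597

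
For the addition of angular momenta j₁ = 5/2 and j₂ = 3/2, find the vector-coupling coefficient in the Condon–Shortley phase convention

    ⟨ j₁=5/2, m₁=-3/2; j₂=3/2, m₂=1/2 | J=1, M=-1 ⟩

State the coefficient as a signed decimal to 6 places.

+0.547723  (= +√(3/10))

√[3·3!2!0!/6! · 1!4!2!1!0!2!] = √(24/5)
  +(−1)^2/∏(2,1,2,0,0,0)! = 1/4  (running 1/4)
⟨..|..⟩ = √(24/5)·(1/4) = +0.547723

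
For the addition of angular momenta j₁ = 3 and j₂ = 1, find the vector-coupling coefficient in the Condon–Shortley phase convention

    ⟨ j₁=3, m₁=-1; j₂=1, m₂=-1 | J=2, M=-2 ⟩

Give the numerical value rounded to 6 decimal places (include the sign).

+0.218218

j₁+j₂−J=2  J+j₁−j₂=4  J−j₁+j₂=0  j₁+j₂+J+1=7
(j₁±m₁, j₂±m₂, J±M) = (2,4,0,2,0,4)
P² = 768/7
sum k=0..0:
  [0] +1/48 = 1/48
S = 1/48
C² = P²·S² = 1/21 ; C = +0.218218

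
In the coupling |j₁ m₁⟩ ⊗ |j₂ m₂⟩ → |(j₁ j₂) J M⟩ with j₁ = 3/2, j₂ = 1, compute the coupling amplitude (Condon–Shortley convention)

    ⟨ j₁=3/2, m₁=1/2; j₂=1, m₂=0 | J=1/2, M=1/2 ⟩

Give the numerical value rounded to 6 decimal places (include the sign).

−√(1/3) = -0.577350

√[2·2!1!0!/4! · 2!1!1!1!1!0!] = √(1/3)
  +(−1)^1/∏(1,1,0,0,1,0)! = -1  (running -1)
⟨..|..⟩ = √(1/3)·(-1) = -0.577350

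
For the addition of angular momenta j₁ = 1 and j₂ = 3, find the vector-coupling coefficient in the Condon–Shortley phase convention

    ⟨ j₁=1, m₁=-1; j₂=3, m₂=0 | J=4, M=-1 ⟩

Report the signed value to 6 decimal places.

√[9·0!2!6!/9! · 0!2!3!3!3!5!] = √(12960/7)
  +(−1)^0/∏(0,0,2,3,0,3)! = 1/72  (running 1/72)
⟨..|..⟩ = √(12960/7)·(1/72) = +0.597614

+0.597614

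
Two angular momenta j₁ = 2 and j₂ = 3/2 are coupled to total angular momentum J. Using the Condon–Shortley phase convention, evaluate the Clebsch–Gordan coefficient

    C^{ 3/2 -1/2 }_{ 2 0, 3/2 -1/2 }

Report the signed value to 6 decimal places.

j₁+j₂−J=2  J+j₁−j₂=2  J−j₁+j₂=1  j₁+j₂+J+1=6
(j₁±m₁, j₂±m₂, J±M) = (2,2,1,2,1,2)
P² = 16/45
sum k=0..1:
  [0] +1/4 = 1/4
  [1] −1/1 = -1
S = -3/4
C² = P²·S² = 1/5 ; C = -0.447214

−√(1/5) = -0.447214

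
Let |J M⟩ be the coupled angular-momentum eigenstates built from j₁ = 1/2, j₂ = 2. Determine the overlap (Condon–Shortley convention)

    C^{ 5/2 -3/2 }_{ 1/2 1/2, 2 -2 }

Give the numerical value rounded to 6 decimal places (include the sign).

+√(1/5) = +0.447214

triangle: 0!*1!*4!/6! = 24/720
(j±m)!: 1!*0!*0!*4!*1!*4! = 576
prefactor² = (2J+1)*Δ*N² = 576/5
  k=0: +1/(0!*0!*0!*0!*1!*4!) = 1/24
Σ = 1/24  ⇒  CG² = 576/5*1/24² = 1/5
CG = +√(1/5) = +0.447214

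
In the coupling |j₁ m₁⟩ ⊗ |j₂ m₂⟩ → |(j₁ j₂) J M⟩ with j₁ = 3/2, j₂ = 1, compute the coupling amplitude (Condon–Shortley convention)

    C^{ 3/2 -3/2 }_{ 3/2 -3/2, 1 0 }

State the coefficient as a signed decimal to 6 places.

−√(3/5) = -0.774597

triangle: 1!*2!*1!/5! = 2/120
(j±m)!: 0!*3!*1!*1!*0!*3! = 36
prefactor² = (2J+1)*Δ*N² = 12/5
  k=1: −1/(1!*0!*2!*0!*0!*1!) = -1/2
Σ = -1/2  ⇒  CG² = 12/5*(-1/2)² = 3/5
CG = −√(3/5) = -0.774597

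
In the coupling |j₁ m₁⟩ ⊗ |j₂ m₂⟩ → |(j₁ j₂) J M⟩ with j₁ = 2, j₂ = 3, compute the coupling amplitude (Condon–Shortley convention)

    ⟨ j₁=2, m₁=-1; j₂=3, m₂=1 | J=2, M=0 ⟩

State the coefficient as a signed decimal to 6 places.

+0.377964

j₁+j₂−J=3  J+j₁−j₂=1  J−j₁+j₂=3  j₁+j₂+J+1=8
(j₁±m₁, j₂±m₂, J±M) = (1,3,4,2,2,2)
P² = 36/7
sum k=2..3:
  [2] +1/4 = 1/4
  [3] −1/12 = -1/12
S = 1/6
C² = P²·S² = 1/7 ; C = +0.377964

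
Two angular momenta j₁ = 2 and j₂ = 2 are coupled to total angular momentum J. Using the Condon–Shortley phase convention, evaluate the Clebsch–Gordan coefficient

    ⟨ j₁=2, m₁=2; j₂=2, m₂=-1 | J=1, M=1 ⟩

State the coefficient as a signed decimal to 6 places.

+0.447214

√[3·3!1!1!/6! · 4!0!1!3!2!0!] = √(36/5)
  +(−1)^0/∏(0,3,0,1,1,0)! = 1/6  (running 1/6)
⟨..|..⟩ = √(36/5)·(1/6) = +0.447214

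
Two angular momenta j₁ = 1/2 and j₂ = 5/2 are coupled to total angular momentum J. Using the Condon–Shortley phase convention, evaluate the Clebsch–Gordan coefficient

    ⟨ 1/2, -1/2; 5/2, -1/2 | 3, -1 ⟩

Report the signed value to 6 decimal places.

+0.816497

triangle: 0!*1!*5!/7! = 120/5040
(j±m)!: 0!*1!*2!*3!*2!*4! = 576
prefactor² = (2J+1)*Δ*N² = 96
  k=0: +1/(0!*0!*1!*2!*0!*3!) = 1/12
Σ = 1/12  ⇒  CG² = 96*1/12² = 2/3
CG = +√(2/3) = +0.816497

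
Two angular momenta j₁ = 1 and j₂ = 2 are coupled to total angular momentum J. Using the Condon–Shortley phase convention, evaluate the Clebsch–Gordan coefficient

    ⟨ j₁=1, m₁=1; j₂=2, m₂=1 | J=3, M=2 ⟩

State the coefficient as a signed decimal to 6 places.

+0.816497  (= +√(2/3))

√[7·0!2!4!/7! · 2!0!3!1!5!1!] = √(96)
  +(−1)^0/∏(0,0,0,3,2,1)! = 1/12  (running 1/12)
⟨..|..⟩ = √(96)·(1/12) = +0.816497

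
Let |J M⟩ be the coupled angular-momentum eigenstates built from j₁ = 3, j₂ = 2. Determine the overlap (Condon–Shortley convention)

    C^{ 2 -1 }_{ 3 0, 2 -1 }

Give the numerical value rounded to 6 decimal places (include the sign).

√[5·3!3!1!/8! · 3!3!1!3!1!3!] = √(81/14)
  +(−1)^0/∏(0,3,3,1,0,0)! = 1/36  (running 1/36)
  +(−1)^1/∏(1,2,2,0,1,1)! = -1/4  (running -2/9)
⟨..|..⟩ = √(81/14)·(-2/9) = -0.534522

−√(2/7) = -0.534522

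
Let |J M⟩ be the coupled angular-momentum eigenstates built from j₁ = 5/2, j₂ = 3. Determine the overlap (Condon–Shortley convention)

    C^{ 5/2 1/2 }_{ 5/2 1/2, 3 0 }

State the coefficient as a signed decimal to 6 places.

-0.276026  (= −√(8/105))

√[6·3!2!3!/9! · 3!2!3!3!3!2!] = √(216/35)
  +(−1)^0/∏(0,3,2,3,0,0)! = 1/72  (running 1/72)
  +(−1)^1/∏(1,2,1,2,1,1)! = -1/4  (running -17/72)
  +(−1)^2/∏(2,1,0,1,2,2)! = 1/8  (running -1/9)
⟨..|..⟩ = √(216/35)·(-1/9) = -0.276026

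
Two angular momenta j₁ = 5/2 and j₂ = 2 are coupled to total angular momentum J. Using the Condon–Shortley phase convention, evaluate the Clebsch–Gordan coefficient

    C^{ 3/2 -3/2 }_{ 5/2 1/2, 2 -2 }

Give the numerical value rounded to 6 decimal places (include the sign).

triangle: 3!×2!×1!/7! = 12/5040
(j±m)!: 3!×2!×0!×4!×0!×3! = 1728
prefactor² = (2J+1)×Δ×N² = 576/35
  k=0: +1/(0!×3!×2!×0!×0!×1!) = 1/12
Σ = 1/12  ⇒  CG² = 576/35×1/12² = 4/35
CG = +√(4/35) = +0.338062

+0.338062  (= +√(4/35))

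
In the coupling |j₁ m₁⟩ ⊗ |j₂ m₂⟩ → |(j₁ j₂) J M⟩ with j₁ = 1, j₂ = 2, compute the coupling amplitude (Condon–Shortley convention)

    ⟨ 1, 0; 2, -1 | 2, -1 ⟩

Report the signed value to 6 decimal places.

+√(1/6) = +0.408248

j₁+j₂−J=1  J+j₁−j₂=1  J−j₁+j₂=3  j₁+j₂+J+1=6
(j₁±m₁, j₂±m₂, J±M) = (1,1,1,3,1,3)
P² = 3/2
sum k=0..1:
  [0] +1/2 = 1/2
  [1] −1/6 = -1/6
S = 1/3
C² = P²·S² = 1/6 ; C = +0.408248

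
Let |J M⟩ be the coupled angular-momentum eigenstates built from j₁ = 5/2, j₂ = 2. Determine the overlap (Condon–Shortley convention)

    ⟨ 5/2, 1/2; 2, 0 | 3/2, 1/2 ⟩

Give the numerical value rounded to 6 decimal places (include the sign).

-0.239046

√[4·3!2!1!/7! · 3!2!2!2!2!1!] = √(32/35)
  +(−1)^1/∏(1,2,1,1,1,0)! = -1/2  (running -1/2)
  +(−1)^2/∏(2,1,0,0,2,1)! = 1/4  (running -1/4)
⟨..|..⟩ = √(32/35)·(-1/4) = -0.239046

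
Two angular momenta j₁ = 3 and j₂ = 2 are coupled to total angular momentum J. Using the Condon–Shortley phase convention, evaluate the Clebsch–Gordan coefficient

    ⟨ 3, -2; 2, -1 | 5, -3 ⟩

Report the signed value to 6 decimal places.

triangle: 0!*6!*4!/11! = 17280/39916800
(j±m)!: 1!*5!*1!*3!*2!*8! = 58060800
prefactor² = (2J+1)*Δ*N² = 276480
  k=0: +1/(0!*0!*5!*1!*1!*3!) = 1/720
Σ = 1/720  ⇒  CG² = 276480*1/720² = 8/15
CG = +√(8/15) = +0.730297

+0.730297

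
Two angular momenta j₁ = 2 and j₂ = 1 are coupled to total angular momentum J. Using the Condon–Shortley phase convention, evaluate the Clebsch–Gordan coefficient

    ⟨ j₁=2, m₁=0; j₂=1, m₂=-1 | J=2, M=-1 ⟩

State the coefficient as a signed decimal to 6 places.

+√(1/2) ≈ +0.707107

j₁+j₂−J=1  J+j₁−j₂=3  J−j₁+j₂=1  j₁+j₂+J+1=6
(j₁±m₁, j₂±m₂, J±M) = (2,2,0,2,1,3)
P² = 2
sum k=0..0:
  [0] +1/2 = 1/2
S = 1/2
C² = P²·S² = 1/2 ; C = +0.707107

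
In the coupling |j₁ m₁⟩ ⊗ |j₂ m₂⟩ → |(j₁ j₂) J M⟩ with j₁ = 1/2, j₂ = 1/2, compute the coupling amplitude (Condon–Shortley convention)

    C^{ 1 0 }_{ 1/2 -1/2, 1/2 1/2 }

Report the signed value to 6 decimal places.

+√(1/2) = +0.707107

√[3·0!1!1!/3! · 0!1!1!0!1!1!] = √(1/2)
  +(−1)^0/∏(0,0,1,1,0,0)! = 1  (running 1)
⟨..|..⟩ = √(1/2)·(1) = +0.707107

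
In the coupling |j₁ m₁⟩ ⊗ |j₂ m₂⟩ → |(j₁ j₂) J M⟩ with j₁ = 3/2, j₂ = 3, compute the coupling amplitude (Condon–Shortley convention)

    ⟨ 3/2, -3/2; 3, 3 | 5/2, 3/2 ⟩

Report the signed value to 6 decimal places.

+√(9/28) ≈ +0.566947

triangle: 2!*1!*4!/8! = 48/40320
(j±m)!: 0!*3!*6!*0!*4!*1! = 103680
prefactor² = (2J+1)*Δ*N² = 5184/7
  k=2: +1/(2!*0!*1!*4!*0!*0!) = 1/48
Σ = 1/48  ⇒  CG² = 5184/7*1/48² = 9/28
CG = +√(9/28) = +0.566947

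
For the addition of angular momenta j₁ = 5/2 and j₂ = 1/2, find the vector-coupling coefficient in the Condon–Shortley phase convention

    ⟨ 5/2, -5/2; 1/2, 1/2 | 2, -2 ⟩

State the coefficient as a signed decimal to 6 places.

√[5·1!4!0!/6! · 0!5!1!0!0!4!] = √(480)
  +(−1)^1/∏(1,0,4,0,0,0)! = -1/24  (running -1/24)
⟨..|..⟩ = √(480)·(-1/24) = -0.912871

−√(5/6) ≈ -0.912871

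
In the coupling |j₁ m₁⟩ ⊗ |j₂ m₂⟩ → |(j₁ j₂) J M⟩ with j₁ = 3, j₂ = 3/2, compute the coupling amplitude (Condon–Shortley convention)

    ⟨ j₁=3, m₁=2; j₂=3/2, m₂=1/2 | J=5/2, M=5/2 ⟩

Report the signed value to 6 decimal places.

-0.597614

√[6·2!4!1!/8! · 5!1!2!1!5!0!] = √(1440/7)
  +(−1)^1/∏(1,1,0,1,4,0)! = -1/24  (running -1/24)
⟨..|..⟩ = √(1440/7)·(-1/24) = -0.597614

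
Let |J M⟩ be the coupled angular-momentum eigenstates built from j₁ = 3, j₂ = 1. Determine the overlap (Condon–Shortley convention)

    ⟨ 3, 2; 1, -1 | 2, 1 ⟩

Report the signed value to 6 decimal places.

j₁+j₂−J=2  J+j₁−j₂=4  J−j₁+j₂=0  j₁+j₂+J+1=7
(j₁±m₁, j₂±m₂, J±M) = (5,1,0,2,3,1)
P² = 480/7
sum k=0..0:
  [0] +1/12 = 1/12
S = 1/12
C² = P²·S² = 10/21 ; C = +0.690066

+√(10/21) = +0.690066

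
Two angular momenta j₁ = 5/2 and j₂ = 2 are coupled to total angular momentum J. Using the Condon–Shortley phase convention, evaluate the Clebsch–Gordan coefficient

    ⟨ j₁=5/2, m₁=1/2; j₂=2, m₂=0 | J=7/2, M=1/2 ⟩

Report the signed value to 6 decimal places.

+0.195180

triangle: 1!·4!·3!/9! = 144/362880
(j±m)!: 3!·2!·2!·2!·4!·3! = 6912
prefactor² = (2J+1)·Δ·N² = 768/35
  k=0: +1/(0!·1!·2!·2!·2!·1!) = 1/8
  k=1: −1/(1!·0!·1!·1!·3!·2!) = -1/12
Σ = 1/24  ⇒  CG² = 768/35·1/24² = 4/105
CG = +√(4/105) = +0.195180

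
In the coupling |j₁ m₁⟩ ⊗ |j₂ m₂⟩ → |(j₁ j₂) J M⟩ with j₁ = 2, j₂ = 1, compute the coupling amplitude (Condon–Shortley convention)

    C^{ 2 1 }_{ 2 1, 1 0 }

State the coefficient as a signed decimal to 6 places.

triangle: 1!*3!*1!/6! = 6/720
(j±m)!: 3!*1!*1!*1!*3!*1! = 36
prefactor² = (2J+1)*Δ*N² = 3/2
  k=0: +1/(0!*1!*1!*1!*2!*0!) = 1/2
  k=1: −1/(1!*0!*0!*0!*3!*1!) = -1/6
Σ = 1/3  ⇒  CG² = 3/2*1/3² = 1/6
CG = +√(1/6) = +0.408248

+0.408248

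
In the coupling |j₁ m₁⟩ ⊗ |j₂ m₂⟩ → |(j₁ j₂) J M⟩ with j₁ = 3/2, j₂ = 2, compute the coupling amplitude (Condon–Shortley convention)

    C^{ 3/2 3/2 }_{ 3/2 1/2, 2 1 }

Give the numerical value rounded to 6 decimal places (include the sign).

-0.632456

triangle: 2!*1!*2!/6! = 4/720
(j±m)!: 2!*1!*3!*1!*3!*0! = 72
prefactor² = (2J+1)*Δ*N² = 8/5
  k=1: −1/(1!*1!*0!*2!*1!*0!) = -1/2
Σ = -1/2  ⇒  CG² = 8/5*(-1/2)² = 2/5
CG = −√(2/5) = -0.632456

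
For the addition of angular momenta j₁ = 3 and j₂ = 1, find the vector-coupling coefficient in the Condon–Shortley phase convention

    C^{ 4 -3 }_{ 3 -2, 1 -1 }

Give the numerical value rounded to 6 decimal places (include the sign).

+0.866025

√[9·0!6!2!/9! · 1!5!0!2!1!7!] = √(43200)
  +(−1)^0/∏(0,0,5,0,1,2)! = 1/240  (running 1/240)
⟨..|..⟩ = √(43200)·(1/240) = +0.866025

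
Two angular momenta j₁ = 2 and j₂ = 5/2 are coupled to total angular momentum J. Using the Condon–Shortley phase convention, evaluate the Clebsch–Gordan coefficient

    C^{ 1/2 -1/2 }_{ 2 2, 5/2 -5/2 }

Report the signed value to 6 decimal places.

+√(1/3) ≈ +0.577350

j₁+j₂−J=4  J+j₁−j₂=0  J−j₁+j₂=1  j₁+j₂+J+1=6
(j₁±m₁, j₂±m₂, J±M) = (4,0,0,5,0,1)
P² = 192
sum k=0..0:
  [0] +1/24 = 1/24
S = 1/24
C² = P²·S² = 1/3 ; C = +0.577350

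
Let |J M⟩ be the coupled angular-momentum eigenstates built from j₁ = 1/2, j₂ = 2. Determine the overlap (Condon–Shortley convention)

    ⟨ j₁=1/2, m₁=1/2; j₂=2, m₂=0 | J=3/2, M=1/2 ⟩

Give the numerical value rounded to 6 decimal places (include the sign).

+√(2/5) = +0.632456

√[4·1!0!3!/5! · 1!0!2!2!2!1!] = √(8/5)
  +(−1)^0/∏(0,1,0,2,0,1)! = 1/2  (running 1/2)
⟨..|..⟩ = √(8/5)·(1/2) = +0.632456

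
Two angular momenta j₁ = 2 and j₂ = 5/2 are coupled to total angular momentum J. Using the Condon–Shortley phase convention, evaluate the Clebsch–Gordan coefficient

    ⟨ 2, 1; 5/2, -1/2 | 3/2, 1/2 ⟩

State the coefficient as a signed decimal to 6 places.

j₁+j₂−J=3  J+j₁−j₂=1  J−j₁+j₂=2  j₁+j₂+J+1=7
(j₁±m₁, j₂±m₂, J±M) = (3,1,2,3,2,1)
P² = 48/35
sum k=0..1:
  [0] +1/12 = 1/12
  [1] −1/2 = -1/2
S = -5/12
C² = P²·S² = 5/21 ; C = -0.487950

-0.487950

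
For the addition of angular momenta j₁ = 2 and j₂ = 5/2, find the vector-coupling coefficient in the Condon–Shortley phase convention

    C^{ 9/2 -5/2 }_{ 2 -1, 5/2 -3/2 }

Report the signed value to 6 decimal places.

+0.745356

√[10·0!4!5!/10! · 1!3!1!4!2!7!] = √(11520)
  +(−1)^0/∏(0,0,3,1,1,4)! = 1/144  (running 1/144)
⟨..|..⟩ = √(11520)·(1/144) = +0.745356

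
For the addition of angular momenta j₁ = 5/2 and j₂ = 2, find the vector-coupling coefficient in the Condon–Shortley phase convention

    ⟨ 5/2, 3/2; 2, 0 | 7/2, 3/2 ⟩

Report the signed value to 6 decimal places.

+√(2/7) ≈ +0.534522

j₁+j₂−J=1  J+j₁−j₂=4  J−j₁+j₂=3  j₁+j₂+J+1=9
(j₁±m₁, j₂±m₂, J±M) = (4,1,2,2,5,2)
P² = 512/7
sum k=0..1:
  [0] +1/12 = 1/12
  [1] −1/48 = -1/48
S = 1/16
C² = P²·S² = 2/7 ; C = +0.534522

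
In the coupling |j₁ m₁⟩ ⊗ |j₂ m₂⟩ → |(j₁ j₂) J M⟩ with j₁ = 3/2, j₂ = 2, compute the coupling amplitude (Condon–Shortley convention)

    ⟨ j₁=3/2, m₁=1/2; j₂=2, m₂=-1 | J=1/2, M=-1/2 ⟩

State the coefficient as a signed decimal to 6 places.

-0.547723  (= −√(3/10))

triangle: 3!×0!×1!/5! = 6/120
(j±m)!: 2!×1!×1!×3!×0!×1! = 12
prefactor² = (2J+1)×Δ×N² = 6/5
  k=1: −1/(1!×2!×0!×0!×0!×1!) = -1/2
Σ = -1/2  ⇒  CG² = 6/5×(-1/2)² = 3/10
CG = −√(3/10) = -0.547723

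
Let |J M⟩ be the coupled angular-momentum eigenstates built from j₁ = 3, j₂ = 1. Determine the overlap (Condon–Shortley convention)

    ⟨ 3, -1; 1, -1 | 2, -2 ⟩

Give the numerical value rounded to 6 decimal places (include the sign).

+√(1/21) ≈ +0.218218

j₁+j₂−J=2  J+j₁−j₂=4  J−j₁+j₂=0  j₁+j₂+J+1=7
(j₁±m₁, j₂±m₂, J±M) = (2,4,0,2,0,4)
P² = 768/7
sum k=0..0:
  [0] +1/48 = 1/48
S = 1/48
C² = P²·S² = 1/21 ; C = +0.218218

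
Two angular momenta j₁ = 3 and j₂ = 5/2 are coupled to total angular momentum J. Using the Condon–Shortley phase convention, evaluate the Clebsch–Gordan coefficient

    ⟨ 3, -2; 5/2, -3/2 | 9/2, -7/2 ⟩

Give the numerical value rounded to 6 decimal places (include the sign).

triangle: 1!·5!·4!/11! = 2880/39916800
(j±m)!: 1!·5!·1!·4!·1!·8! = 116121600
prefactor² = (2J+1)·Δ·N² = 921600/11
  k=0: +1/(0!·1!·5!·1!·0!·3!) = 1/720
  k=1: −1/(1!·0!·4!·0!·1!·4!) = -1/576
Σ = -1/2880  ⇒  CG² = 921600/11·(-1/2880)² = 1/99
CG = −√(1/99) = -0.100504

-0.100504  (= −√(1/99))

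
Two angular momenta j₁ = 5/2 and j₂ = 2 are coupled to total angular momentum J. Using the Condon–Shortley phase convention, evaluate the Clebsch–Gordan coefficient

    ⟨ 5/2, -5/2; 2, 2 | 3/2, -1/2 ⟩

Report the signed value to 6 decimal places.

-0.617213

√[4·3!2!1!/7! · 0!5!4!0!1!2!] = √(384/7)
  +(−1)^3/∏(3,0,2,1,0,0)! = -1/12  (running -1/12)
⟨..|..⟩ = √(384/7)·(-1/12) = -0.617213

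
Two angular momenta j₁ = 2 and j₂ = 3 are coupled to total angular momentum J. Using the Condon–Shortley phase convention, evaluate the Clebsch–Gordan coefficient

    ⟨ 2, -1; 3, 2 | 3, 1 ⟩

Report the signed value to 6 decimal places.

+√(1/4) = +0.500000

triangle: 2!*2!*4!/9! = 96/362880
(j±m)!: 1!*3!*5!*1!*4!*2! = 34560
prefactor² = (2J+1)*Δ*N² = 64
  k=1: −1/(1!*1!*2!*4!*0!*0!) = -1/48
  k=2: +1/(2!*0!*1!*3!*1!*1!) = 1/12
Σ = 1/16  ⇒  CG² = 64*1/16² = 1/4
CG = +√(1/4) = +0.500000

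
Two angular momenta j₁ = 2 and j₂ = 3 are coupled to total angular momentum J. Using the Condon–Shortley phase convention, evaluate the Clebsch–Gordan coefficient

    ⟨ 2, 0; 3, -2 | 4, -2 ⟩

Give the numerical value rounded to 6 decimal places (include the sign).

triangle: 1!×3!×5!/10! = 720/3628800
(j±m)!: 2!×2!×1!×5!×2!×6! = 691200
prefactor² = (2J+1)×Δ×N² = 8640/7
  k=0: +1/(0!×1!×2!×1!×1!×4!) = 1/48
  k=1: −1/(1!×0!×1!×0!×2!×5!) = -1/240
Σ = 1/60  ⇒  CG² = 8640/7×1/60² = 12/35
CG = +√(12/35) = +0.585540

+√(12/35) = +0.585540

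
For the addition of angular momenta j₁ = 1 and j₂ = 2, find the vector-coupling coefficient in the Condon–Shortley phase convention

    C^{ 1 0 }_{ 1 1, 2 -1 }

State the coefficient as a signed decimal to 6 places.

j₁+j₂−J=2  J+j₁−j₂=0  J−j₁+j₂=2  j₁+j₂+J+1=5
(j₁±m₁, j₂±m₂, J±M) = (2,0,1,3,1,1)
P² = 6/5
sum k=0..0:
  [0] +1/2 = 1/2
S = 1/2
C² = P²·S² = 3/10 ; C = +0.547723

+√(3/10) = +0.547723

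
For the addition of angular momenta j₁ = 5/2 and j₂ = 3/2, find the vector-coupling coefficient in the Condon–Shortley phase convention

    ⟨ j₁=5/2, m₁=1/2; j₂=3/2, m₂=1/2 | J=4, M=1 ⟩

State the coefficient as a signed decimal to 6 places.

+√(15/28) = +0.731925

triangle: 0!*5!*3!/9! = 720/362880
(j±m)!: 3!*2!*2!*1!*5!*3! = 17280
prefactor² = (2J+1)*Δ*N² = 2160/7
  k=0: +1/(0!*0!*2!*2!*3!*1!) = 1/24
Σ = 1/24  ⇒  CG² = 2160/7*1/24² = 15/28
CG = +√(15/28) = +0.731925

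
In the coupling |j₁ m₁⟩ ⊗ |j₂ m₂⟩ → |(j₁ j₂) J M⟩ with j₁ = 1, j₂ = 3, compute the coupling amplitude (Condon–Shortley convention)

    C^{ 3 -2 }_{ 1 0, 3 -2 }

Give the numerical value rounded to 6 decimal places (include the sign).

triangle: 1!·1!·5!/8! = 120/40320
(j±m)!: 1!·1!·1!·5!·1!·5! = 14400
prefactor² = (2J+1)·Δ·N² = 300
  k=0: +1/(0!·1!·1!·1!·0!·4!) = 1/24
  k=1: −1/(1!·0!·0!·0!·1!·5!) = -1/120
Σ = 1/30  ⇒  CG² = 300·1/30² = 1/3
CG = +√(1/3) = +0.577350

+√(1/3) ≈ +0.577350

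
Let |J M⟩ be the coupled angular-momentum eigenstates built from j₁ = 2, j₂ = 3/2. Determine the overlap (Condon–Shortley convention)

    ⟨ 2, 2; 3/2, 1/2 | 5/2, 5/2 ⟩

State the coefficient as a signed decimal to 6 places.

triangle: 1!*3!*2!/7! = 12/5040
(j±m)!: 4!*0!*2!*1!*5!*0! = 5760
prefactor² = (2J+1)*Δ*N² = 576/7
  k=0: +1/(0!*1!*0!*2!*3!*0!) = 1/12
Σ = 1/12  ⇒  CG² = 576/7*1/12² = 4/7
CG = +√(4/7) = +0.755929

+√(4/7) ≈ +0.755929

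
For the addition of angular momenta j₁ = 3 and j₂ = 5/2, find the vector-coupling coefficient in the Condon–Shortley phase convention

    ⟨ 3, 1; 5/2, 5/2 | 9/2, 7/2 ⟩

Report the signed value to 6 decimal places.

√[10·1!5!4!/11! · 4!2!5!0!8!1!] = √(1843200/11)
  +(−1)^1/∏(1,0,1,4,4,0)! = -1/576  (running -1/576)
⟨..|..⟩ = √(1843200/11)·(-1/576) = -0.710669

-0.710669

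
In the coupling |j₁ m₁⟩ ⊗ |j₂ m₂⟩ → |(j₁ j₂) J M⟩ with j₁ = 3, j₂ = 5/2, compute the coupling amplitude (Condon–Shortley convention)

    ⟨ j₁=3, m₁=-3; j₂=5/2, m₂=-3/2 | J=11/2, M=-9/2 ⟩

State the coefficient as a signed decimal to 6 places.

√[12·0!6!5!/12! · 0!6!1!4!1!10!] = √(1492992000/11)
  +(−1)^0/∏(0,0,6,1,0,4)! = 1/17280  (running 1/17280)
⟨..|..⟩ = √(1492992000/11)·(1/17280) = +0.674200

+0.674200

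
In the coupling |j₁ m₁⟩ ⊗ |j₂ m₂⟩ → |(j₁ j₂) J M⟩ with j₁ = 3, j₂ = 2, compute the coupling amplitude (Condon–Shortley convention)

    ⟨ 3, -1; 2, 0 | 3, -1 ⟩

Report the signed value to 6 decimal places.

√[7·2!4!2!/9! · 2!4!2!2!2!4!] = √(256/15)
  +(−1)^0/∏(0,2,4,2,0,0)! = 1/96  (running 1/96)
  +(−1)^1/∏(1,1,3,1,1,1)! = -1/6  (running -5/32)
  +(−1)^2/∏(2,0,2,0,2,2)! = 1/16  (running -3/32)
⟨..|..⟩ = √(256/15)·(-3/32) = -0.387298

−√(3/20) ≈ -0.387298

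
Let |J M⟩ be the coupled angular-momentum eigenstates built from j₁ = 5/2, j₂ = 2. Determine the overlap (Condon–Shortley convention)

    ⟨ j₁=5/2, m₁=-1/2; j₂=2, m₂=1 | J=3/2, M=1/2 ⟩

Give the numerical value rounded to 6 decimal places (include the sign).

+√(5/21) = +0.487950

√[4·3!2!1!/7! · 2!3!3!1!2!1!] = √(48/35)
  +(−1)^2/∏(2,1,1,1,1,0)! = 1/2  (running 1/2)
  +(−1)^3/∏(3,0,0,0,2,1)! = -1/12  (running 5/12)
⟨..|..⟩ = √(48/35)·(5/12) = +0.487950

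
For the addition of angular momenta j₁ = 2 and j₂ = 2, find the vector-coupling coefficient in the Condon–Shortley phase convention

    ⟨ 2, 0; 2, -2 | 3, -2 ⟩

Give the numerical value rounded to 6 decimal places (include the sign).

triangle: 1!*3!*3!/8! = 36/40320
(j±m)!: 2!*2!*0!*4!*1!*5! = 11520
prefactor² = (2J+1)*Δ*N² = 72
  k=0: +1/(0!*1!*2!*0!*1!*3!) = 1/12
Σ = 1/12  ⇒  CG² = 72*1/12² = 1/2
CG = +√(1/2) = +0.707107

+√(1/2) = +0.707107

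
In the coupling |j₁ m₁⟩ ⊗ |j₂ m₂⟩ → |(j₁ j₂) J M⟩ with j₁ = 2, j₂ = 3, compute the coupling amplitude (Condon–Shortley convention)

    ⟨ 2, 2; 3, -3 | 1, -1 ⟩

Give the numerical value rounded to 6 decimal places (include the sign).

j₁+j₂−J=4  J+j₁−j₂=0  J−j₁+j₂=2  j₁+j₂+J+1=7
(j₁±m₁, j₂±m₂, J±M) = (4,0,0,6,0,2)
P² = 6912/7
sum k=0..0:
  [0] +1/48 = 1/48
S = 1/48
C² = P²·S² = 3/7 ; C = +0.654654

+√(3/7) ≈ +0.654654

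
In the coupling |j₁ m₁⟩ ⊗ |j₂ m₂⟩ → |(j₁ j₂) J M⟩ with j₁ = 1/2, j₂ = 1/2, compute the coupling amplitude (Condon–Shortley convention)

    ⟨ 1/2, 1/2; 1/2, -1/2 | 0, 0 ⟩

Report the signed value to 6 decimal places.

+√(1/2) = +0.707107

triangle: 1!*0!*0!/2! = 1/2
(j±m)!: 1!*0!*0!*1!*0!*0! = 1
prefactor² = (2J+1)*Δ*N² = 1/2
  k=0: +1/(0!*1!*0!*0!*0!*0!) = 1
Σ = 1  ⇒  CG² = 1/2*1² = 1/2
CG = +√(1/2) = +0.707107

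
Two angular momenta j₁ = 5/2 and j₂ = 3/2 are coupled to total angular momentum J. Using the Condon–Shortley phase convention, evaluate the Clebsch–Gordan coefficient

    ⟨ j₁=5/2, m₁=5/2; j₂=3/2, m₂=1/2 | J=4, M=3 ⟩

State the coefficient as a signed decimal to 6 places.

+0.612372

triangle: 0!*5!*3!/9! = 720/362880
(j±m)!: 5!*0!*2!*1!*7!*1! = 1209600
prefactor² = (2J+1)*Δ*N² = 21600
  k=0: +1/(0!*0!*0!*2!*5!*1!) = 1/240
Σ = 1/240  ⇒  CG² = 21600*1/240² = 3/8
CG = +√(3/8) = +0.612372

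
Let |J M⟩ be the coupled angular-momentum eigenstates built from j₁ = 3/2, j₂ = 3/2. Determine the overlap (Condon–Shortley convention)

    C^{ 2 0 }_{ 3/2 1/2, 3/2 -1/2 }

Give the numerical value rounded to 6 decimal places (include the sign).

+0.500000  (= +√(1/4))

j₁+j₂−J=1  J+j₁−j₂=2  J−j₁+j₂=2  j₁+j₂+J+1=6
(j₁±m₁, j₂±m₂, J±M) = (2,1,1,2,2,2)
P² = 4/9
sum k=0..1:
  [0] +1/1 = 1
  [1] −1/4 = -1/4
S = 3/4
C² = P²·S² = 1/4 ; C = +0.500000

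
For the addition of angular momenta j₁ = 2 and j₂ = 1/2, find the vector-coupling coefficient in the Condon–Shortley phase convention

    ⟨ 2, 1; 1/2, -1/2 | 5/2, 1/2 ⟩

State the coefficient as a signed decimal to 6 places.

√[6·0!4!1!/6! · 3!1!0!1!3!2!] = √(72/5)
  +(−1)^0/∏(0,0,1,0,3,1)! = 1/6  (running 1/6)
⟨..|..⟩ = √(72/5)·(1/6) = +0.632456

+0.632456  (= +√(2/5))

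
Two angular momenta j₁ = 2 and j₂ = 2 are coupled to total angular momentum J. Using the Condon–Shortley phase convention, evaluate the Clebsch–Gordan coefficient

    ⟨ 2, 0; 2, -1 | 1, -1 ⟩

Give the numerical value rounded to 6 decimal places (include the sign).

−√(3/10) ≈ -0.547723

triangle: 3!·1!·1!/6! = 6/720
(j±m)!: 2!·2!·1!·3!·0!·2! = 48
prefactor² = (2J+1)·Δ·N² = 6/5
  k=1: −1/(1!·2!·1!·0!·0!·1!) = -1/2
Σ = -1/2  ⇒  CG² = 6/5·(-1/2)² = 3/10
CG = −√(3/10) = -0.547723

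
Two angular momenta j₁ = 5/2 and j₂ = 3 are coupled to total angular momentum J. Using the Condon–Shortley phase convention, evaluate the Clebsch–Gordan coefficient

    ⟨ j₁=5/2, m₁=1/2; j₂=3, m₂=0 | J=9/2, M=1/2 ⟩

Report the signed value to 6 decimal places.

+0.208063  (= +√(10/231))

√[10·1!4!5!/11! · 3!2!3!3!5!4!] = √(69120/77)
  +(−1)^0/∏(0,1,2,3,2,2)! = 1/48  (running 1/48)
  +(−1)^1/∏(1,0,1,2,3,3)! = -1/72  (running 1/144)
⟨..|..⟩ = √(69120/77)·(1/144) = +0.208063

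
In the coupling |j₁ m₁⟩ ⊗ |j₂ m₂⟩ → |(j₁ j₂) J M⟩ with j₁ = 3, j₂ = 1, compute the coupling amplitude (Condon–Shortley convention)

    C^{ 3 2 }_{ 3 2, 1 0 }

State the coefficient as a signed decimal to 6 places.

+√(1/3) = +0.577350

triangle: 1!*5!*1!/8! = 120/40320
(j±m)!: 5!*1!*1!*1!*5!*1! = 14400
prefactor² = (2J+1)*Δ*N² = 300
  k=0: +1/(0!*1!*1!*1!*4!*0!) = 1/24
  k=1: −1/(1!*0!*0!*0!*5!*1!) = -1/120
Σ = 1/30  ⇒  CG² = 300*1/30² = 1/3
CG = +√(1/3) = +0.577350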